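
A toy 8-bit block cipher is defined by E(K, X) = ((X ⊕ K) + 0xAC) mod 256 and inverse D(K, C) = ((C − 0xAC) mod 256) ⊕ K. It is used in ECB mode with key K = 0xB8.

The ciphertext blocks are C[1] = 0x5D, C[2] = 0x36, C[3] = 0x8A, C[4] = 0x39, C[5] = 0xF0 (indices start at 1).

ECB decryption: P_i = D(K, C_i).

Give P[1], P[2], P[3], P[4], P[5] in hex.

P[1] = 0x09, P[2] = 0x32, P[3] = 0x66, P[4] = 0x35, P[5] = 0xFC

P[1]: D(K, 0x5D) = 0x09.
P[2]: D(K, 0x36) = 0x32.
P[3]: D(K, 0x8A) = 0x66.
P[4]: D(K, 0x39) = 0x35.
P[5]: D(K, 0xF0) = 0xFC.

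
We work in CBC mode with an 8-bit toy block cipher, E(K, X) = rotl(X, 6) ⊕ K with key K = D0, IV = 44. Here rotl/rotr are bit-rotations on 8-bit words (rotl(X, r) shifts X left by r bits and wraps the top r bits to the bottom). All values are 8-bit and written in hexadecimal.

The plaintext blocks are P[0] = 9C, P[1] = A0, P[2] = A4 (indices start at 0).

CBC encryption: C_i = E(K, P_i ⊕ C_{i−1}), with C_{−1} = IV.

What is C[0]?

C[0]: P[0] ⊕ 44 = D8; E(K, D8) = E6.

C[0] = E6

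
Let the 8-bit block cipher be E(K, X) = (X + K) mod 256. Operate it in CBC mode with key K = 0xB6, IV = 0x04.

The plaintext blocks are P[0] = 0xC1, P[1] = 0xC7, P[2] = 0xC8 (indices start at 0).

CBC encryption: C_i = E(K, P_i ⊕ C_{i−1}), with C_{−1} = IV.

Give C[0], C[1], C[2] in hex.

C[0] = 0x7B, C[1] = 0x72, C[2] = 0x70

C[0]: P[0] ⊕ 0x04 = 0xC5; E(K, 0xC5) = 0x7B.
C[1]: P[1] ⊕ 0x7B = 0xBC; E(K, 0xBC) = 0x72.
C[2]: P[2] ⊕ 0x72 = 0xBA; E(K, 0xBA) = 0x70.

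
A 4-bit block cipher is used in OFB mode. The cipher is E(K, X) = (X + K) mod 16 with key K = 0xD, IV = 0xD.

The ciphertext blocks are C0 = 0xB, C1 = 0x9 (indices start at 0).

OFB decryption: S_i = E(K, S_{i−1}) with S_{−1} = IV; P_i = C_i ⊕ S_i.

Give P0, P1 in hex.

P0 = 0x1, P1 = 0xE

P0: S = E(K, 0xD) = 0xA; 0xB ⊕ 0xA = 0x1.
P1: S = E(K, 0xA) = 0x7; 0x9 ⊕ 0x7 = 0xE.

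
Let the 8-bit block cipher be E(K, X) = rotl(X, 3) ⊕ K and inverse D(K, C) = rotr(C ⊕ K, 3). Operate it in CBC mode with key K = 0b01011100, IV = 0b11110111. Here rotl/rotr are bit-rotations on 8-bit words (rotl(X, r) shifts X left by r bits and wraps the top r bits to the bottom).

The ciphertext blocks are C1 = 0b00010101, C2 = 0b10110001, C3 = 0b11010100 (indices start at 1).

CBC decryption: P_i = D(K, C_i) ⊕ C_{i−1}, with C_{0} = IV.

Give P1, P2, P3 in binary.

P1 = 0b11011110, P2 = 0b10101000, P3 = 0b10100000

P1: D(K, 0b00010101) = 0b00101001; 0b00101001 ⊕ 0b11110111 = 0b11011110.
P2: D(K, 0b10110001) = 0b10111101; 0b10111101 ⊕ 0b00010101 = 0b10101000.
P3: D(K, 0b11010100) = 0b00010001; 0b00010001 ⊕ 0b10110001 = 0b10100000.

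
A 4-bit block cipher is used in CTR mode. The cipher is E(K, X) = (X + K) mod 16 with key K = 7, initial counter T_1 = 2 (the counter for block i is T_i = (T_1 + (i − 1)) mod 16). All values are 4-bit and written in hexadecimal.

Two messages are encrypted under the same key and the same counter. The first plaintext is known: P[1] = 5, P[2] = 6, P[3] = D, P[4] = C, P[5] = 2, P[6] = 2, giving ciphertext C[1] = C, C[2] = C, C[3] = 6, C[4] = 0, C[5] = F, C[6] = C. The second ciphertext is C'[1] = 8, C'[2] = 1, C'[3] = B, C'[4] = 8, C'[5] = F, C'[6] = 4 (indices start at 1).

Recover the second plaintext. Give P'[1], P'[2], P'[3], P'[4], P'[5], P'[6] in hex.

In CTR with a reused counter, both messages share the same keystream S_i, so C_i ⊕ C'_i = P_i ⊕ P'_i and thus P'_i = P_i ⊕ C_i ⊕ C'_i.
P'[1]: 5 ⊕ C ⊕ 8 = 1.
P'[2]: 6 ⊕ C ⊕ 1 = B.
P'[3]: D ⊕ 6 ⊕ B = 0.
P'[4]: C ⊕ 0 ⊕ 8 = 4.
P'[5]: 2 ⊕ F ⊕ F = 2.
P'[6]: 2 ⊕ C ⊕ 4 = A.

P'[1] = 1, P'[2] = B, P'[3] = 0, P'[4] = 4, P'[5] = 2, P'[6] = A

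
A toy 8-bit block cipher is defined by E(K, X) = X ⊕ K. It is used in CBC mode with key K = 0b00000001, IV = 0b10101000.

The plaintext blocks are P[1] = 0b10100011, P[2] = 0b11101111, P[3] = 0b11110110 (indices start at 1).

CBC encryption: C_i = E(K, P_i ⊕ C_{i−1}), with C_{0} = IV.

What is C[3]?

C[3] = 0b00010011

C[1]: P[1] ⊕ 0b10101000 = 0b00001011; E(K, 0b00001011) = 0b00001010.
C[2]: P[2] ⊕ 0b00001010 = 0b11100101; E(K, 0b11100101) = 0b11100100.
C[3]: P[3] ⊕ 0b11100100 = 0b00010010; E(K, 0b00010010) = 0b00010011.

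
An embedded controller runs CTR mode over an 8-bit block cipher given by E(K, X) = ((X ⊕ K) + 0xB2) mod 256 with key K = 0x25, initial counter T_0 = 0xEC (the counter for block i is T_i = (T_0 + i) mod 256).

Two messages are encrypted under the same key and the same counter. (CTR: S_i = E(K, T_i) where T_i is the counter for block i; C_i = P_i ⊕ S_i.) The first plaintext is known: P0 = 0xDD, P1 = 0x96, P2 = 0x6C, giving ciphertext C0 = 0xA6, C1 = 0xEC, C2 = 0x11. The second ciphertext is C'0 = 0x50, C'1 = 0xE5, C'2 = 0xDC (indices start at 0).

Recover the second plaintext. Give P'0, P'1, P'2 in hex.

P'0 = 0x2B, P'1 = 0x9F, P'2 = 0xA1

In CTR with a reused counter, both messages share the same keystream S_i, so C_i ⊕ C'_i = P_i ⊕ P'_i and thus P'_i = P_i ⊕ C_i ⊕ C'_i.
P'0: 0xDD ⊕ 0xA6 ⊕ 0x50 = 0x2B.
P'1: 0x96 ⊕ 0xEC ⊕ 0xE5 = 0x9F.
P'2: 0x6C ⊕ 0x11 ⊕ 0xDC = 0xA1.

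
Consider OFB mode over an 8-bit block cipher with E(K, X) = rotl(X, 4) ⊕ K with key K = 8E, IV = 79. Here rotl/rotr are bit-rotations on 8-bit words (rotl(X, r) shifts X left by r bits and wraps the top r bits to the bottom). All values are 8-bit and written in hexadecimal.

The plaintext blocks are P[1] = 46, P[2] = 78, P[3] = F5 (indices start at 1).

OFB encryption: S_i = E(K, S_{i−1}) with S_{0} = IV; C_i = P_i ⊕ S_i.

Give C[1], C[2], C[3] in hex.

C[1]: S = E(K, 79) = 19; 46 ⊕ 19 = 5F.
C[2]: S = E(K, 19) = 1F; 78 ⊕ 1F = 67.
C[3]: S = E(K, 1F) = 7F; F5 ⊕ 7F = 8A.

C[1] = 5F, C[2] = 67, C[3] = 8A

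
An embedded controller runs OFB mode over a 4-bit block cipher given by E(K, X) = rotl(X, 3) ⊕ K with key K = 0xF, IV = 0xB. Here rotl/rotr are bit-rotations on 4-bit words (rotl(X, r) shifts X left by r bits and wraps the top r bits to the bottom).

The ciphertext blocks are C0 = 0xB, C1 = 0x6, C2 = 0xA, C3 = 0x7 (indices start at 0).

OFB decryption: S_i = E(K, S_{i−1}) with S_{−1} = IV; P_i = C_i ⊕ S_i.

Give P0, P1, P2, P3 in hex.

P0 = 0x9, P1 = 0x8, P2 = 0x2, P3 = 0xC

P0: S = E(K, 0xB) = 0x2; 0xB ⊕ 0x2 = 0x9.
P1: S = E(K, 0x2) = 0xE; 0x6 ⊕ 0xE = 0x8.
P2: S = E(K, 0xE) = 0x8; 0xA ⊕ 0x8 = 0x2.
P3: S = E(K, 0x8) = 0xB; 0x7 ⊕ 0xB = 0xC.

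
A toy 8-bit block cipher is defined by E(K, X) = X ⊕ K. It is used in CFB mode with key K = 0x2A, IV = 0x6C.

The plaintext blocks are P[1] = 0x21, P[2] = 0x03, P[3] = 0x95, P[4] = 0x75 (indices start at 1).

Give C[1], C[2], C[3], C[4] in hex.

CFB encryption: C_i = P_i ⊕ E(K, C_{i−1}), with C_{0} = IV.
C[1]: E(K, 0x6C) = 0x46; 0x21 ⊕ 0x46 = 0x67.
C[2]: E(K, 0x67) = 0x4D; 0x03 ⊕ 0x4D = 0x4E.
C[3]: E(K, 0x4E) = 0x64; 0x95 ⊕ 0x64 = 0xF1.
C[4]: E(K, 0xF1) = 0xDB; 0x75 ⊕ 0xDB = 0xAE.

C[1] = 0x67, C[2] = 0x4E, C[3] = 0xF1, C[4] = 0xAE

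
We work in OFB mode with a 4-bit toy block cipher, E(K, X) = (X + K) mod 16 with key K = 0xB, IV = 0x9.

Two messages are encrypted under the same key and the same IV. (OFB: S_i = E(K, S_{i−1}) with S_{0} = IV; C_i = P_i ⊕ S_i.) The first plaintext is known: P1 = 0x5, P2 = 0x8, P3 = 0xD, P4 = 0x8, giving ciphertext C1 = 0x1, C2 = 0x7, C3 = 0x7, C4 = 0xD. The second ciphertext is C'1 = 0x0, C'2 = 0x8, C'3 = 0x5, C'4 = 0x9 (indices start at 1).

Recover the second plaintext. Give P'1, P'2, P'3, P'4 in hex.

In OFB with a reused IV, both messages share the same keystream S_i, so C_i ⊕ C'_i = P_i ⊕ P'_i and thus P'_i = P_i ⊕ C_i ⊕ C'_i.
P'1: 0x5 ⊕ 0x1 ⊕ 0x0 = 0x4.
P'2: 0x8 ⊕ 0x7 ⊕ 0x8 = 0x7.
P'3: 0xD ⊕ 0x7 ⊕ 0x5 = 0xF.
P'4: 0x8 ⊕ 0xD ⊕ 0x9 = 0xC.

P'1 = 0x4, P'2 = 0x7, P'3 = 0xF, P'4 = 0xC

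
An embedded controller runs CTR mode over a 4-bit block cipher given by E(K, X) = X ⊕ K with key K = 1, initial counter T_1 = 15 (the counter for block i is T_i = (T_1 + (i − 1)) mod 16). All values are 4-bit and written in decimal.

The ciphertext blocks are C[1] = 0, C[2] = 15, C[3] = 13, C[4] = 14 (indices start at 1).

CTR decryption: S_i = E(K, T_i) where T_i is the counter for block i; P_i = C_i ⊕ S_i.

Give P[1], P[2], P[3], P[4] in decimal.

P[1] = 14, P[2] = 14, P[3] = 13, P[4] = 13

P[1]: T = 15, S = E(K, T) = 14; 0 ⊕ 14 = 14.
P[2]: T = 0, S = E(K, T) = 1; 15 ⊕ 1 = 14.
P[3]: T = 1, S = E(K, T) = 0; 13 ⊕ 0 = 13.
P[4]: T = 2, S = E(K, T) = 3; 14 ⊕ 3 = 13.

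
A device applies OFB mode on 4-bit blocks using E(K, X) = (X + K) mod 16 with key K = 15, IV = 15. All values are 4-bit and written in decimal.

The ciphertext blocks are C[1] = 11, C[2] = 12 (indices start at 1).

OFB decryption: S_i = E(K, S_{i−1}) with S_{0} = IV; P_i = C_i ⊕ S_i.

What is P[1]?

P[1] = 5

P[1]: S = E(K, 15) = 14; 11 ⊕ 14 = 5.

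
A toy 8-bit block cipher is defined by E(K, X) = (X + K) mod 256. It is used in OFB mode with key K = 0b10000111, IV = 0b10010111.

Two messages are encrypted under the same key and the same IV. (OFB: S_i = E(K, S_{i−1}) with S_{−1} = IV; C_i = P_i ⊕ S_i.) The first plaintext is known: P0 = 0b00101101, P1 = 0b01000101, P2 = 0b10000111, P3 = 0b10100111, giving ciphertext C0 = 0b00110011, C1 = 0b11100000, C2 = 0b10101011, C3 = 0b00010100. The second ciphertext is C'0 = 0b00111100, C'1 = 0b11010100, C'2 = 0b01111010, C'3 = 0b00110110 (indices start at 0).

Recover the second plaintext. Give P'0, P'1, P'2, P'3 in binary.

P'0 = 0b00100010, P'1 = 0b01110001, P'2 = 0b01010110, P'3 = 0b10000101

In OFB with a reused IV, both messages share the same keystream S_i, so C_i ⊕ C'_i = P_i ⊕ P'_i and thus P'_i = P_i ⊕ C_i ⊕ C'_i.
P'0: 0b00101101 ⊕ 0b00110011 ⊕ 0b00111100 = 0b00100010.
P'1: 0b01000101 ⊕ 0b11100000 ⊕ 0b11010100 = 0b01110001.
P'2: 0b10000111 ⊕ 0b10101011 ⊕ 0b01111010 = 0b01010110.
P'3: 0b10100111 ⊕ 0b00010100 ⊕ 0b00110110 = 0b10000101.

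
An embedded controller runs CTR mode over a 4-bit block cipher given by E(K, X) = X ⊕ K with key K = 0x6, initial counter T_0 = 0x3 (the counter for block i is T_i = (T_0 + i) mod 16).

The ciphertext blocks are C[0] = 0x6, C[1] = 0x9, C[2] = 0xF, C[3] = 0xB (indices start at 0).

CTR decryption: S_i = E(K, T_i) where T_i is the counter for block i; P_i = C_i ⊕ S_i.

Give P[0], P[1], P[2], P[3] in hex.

P[0]: T = 0x3, S = E(K, T) = 0x5; 0x6 ⊕ 0x5 = 0x3.
P[1]: T = 0x4, S = E(K, T) = 0x2; 0x9 ⊕ 0x2 = 0xB.
P[2]: T = 0x5, S = E(K, T) = 0x3; 0xF ⊕ 0x3 = 0xC.
P[3]: T = 0x6, S = E(K, T) = 0x0; 0xB ⊕ 0x0 = 0xB.

P[0] = 0x3, P[1] = 0xB, P[2] = 0xC, P[3] = 0xB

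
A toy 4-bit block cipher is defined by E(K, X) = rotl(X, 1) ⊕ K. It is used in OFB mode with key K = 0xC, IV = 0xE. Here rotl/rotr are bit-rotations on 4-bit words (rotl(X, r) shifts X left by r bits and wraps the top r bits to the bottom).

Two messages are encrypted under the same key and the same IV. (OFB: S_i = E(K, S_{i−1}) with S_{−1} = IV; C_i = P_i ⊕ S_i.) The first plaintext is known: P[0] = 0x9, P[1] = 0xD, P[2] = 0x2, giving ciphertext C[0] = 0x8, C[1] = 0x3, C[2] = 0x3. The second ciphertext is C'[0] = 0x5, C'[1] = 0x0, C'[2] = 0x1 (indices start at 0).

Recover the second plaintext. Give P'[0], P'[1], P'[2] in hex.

P'[0] = 0x4, P'[1] = 0xE, P'[2] = 0x0

In OFB with a reused IV, both messages share the same keystream S_i, so C_i ⊕ C'_i = P_i ⊕ P'_i and thus P'_i = P_i ⊕ C_i ⊕ C'_i.
P'[0]: 0x9 ⊕ 0x8 ⊕ 0x5 = 0x4.
P'[1]: 0xD ⊕ 0x3 ⊕ 0x0 = 0xE.
P'[2]: 0x2 ⊕ 0x3 ⊕ 0x1 = 0x0.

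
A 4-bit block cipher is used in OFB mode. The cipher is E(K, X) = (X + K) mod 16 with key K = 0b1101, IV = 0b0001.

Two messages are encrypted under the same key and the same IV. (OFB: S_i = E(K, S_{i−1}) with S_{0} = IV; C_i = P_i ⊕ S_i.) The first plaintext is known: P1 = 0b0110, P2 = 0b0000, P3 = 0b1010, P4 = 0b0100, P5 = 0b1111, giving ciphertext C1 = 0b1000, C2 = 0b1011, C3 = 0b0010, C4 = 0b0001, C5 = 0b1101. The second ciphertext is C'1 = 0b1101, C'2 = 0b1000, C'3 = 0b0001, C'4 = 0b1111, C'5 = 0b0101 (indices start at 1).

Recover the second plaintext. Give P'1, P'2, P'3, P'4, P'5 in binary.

In OFB with a reused IV, both messages share the same keystream S_i, so C_i ⊕ C'_i = P_i ⊕ P'_i and thus P'_i = P_i ⊕ C_i ⊕ C'_i.
P'1: 0b0110 ⊕ 0b1000 ⊕ 0b1101 = 0b0011.
P'2: 0b0000 ⊕ 0b1011 ⊕ 0b1000 = 0b0011.
P'3: 0b1010 ⊕ 0b0010 ⊕ 0b0001 = 0b1001.
P'4: 0b0100 ⊕ 0b0001 ⊕ 0b1111 = 0b1010.
P'5: 0b1111 ⊕ 0b1101 ⊕ 0b0101 = 0b0111.

P'1 = 0b0011, P'2 = 0b0011, P'3 = 0b1001, P'4 = 0b1010, P'5 = 0b0111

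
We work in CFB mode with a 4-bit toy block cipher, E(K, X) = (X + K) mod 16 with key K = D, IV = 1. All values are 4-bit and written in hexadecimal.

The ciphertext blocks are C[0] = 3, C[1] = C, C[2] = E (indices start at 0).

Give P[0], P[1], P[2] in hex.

P[0] = D, P[1] = C, P[2] = 7

CFB decryption: P_i = C_i ⊕ E(K, C_{i−1}), with C_{−1} = IV.
P[0]: E(K, 1) = E; 3 ⊕ E = D.
P[1]: E(K, 3) = 0; C ⊕ 0 = C.
P[2]: E(K, C) = 9; E ⊕ 9 = 7.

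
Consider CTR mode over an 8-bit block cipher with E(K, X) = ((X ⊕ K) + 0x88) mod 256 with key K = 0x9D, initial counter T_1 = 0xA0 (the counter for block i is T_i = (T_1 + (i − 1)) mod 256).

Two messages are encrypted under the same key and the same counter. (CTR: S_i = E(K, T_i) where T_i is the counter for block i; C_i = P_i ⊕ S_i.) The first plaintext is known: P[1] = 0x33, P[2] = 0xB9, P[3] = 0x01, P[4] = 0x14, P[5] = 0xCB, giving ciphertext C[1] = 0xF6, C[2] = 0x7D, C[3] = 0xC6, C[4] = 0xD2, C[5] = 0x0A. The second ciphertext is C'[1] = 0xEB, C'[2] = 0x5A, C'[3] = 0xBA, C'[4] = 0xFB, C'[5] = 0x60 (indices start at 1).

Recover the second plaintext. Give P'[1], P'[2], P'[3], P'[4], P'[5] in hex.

P'[1] = 0x2E, P'[2] = 0x9E, P'[3] = 0x7D, P'[4] = 0x3D, P'[5] = 0xA1

In CTR with a reused counter, both messages share the same keystream S_i, so C_i ⊕ C'_i = P_i ⊕ P'_i and thus P'_i = P_i ⊕ C_i ⊕ C'_i.
P'[1]: 0x33 ⊕ 0xF6 ⊕ 0xEB = 0x2E.
P'[2]: 0xB9 ⊕ 0x7D ⊕ 0x5A = 0x9E.
P'[3]: 0x01 ⊕ 0xC6 ⊕ 0xBA = 0x7D.
P'[4]: 0x14 ⊕ 0xD2 ⊕ 0xFB = 0x3D.
P'[5]: 0xCB ⊕ 0x0A ⊕ 0x60 = 0xA1.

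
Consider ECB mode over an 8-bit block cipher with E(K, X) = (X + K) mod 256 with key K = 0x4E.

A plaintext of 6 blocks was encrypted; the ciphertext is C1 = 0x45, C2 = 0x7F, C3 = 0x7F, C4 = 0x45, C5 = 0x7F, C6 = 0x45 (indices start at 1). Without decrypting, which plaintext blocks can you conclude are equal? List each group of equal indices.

ECB encrypts each block independently with the same key, so equal ciphertext blocks imply equal plaintext blocks.
C1 = C4 = C6 = 0x45, so P1 = P4 = P6.
C2 = C3 = C5 = 0x7F, so P2 = P3 = P5.

P1 = P4 = P6; P2 = P3 = P5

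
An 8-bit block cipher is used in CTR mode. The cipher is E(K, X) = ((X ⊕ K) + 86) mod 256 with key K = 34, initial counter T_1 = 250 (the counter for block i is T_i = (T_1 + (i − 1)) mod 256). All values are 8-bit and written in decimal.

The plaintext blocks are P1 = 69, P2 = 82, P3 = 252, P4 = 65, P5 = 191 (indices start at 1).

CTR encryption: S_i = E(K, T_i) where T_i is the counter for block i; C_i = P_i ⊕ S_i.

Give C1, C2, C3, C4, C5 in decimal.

C1 = 107, C2 = 125, C3 = 200, C4 = 116, C5 = 141

C1: T = 250, S = E(K, T) = 46; 69 ⊕ 46 = 107.
C2: T = 251, S = E(K, T) = 47; 82 ⊕ 47 = 125.
C3: T = 252, S = E(K, T) = 52; 252 ⊕ 52 = 200.
C4: T = 253, S = E(K, T) = 53; 65 ⊕ 53 = 116.
C5: T = 254, S = E(K, T) = 50; 191 ⊕ 50 = 141.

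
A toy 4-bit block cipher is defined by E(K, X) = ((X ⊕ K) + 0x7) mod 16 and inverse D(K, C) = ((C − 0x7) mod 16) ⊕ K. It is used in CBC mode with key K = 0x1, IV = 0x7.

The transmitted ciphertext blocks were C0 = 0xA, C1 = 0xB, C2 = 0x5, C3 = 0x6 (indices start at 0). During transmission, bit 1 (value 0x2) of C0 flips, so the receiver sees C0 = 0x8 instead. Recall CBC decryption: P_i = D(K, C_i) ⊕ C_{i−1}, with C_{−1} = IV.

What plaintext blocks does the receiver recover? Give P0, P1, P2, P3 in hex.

P0 = 0x7, P1 = 0xD, P2 = 0x4, P3 = 0xB

Only C0 changed, to 0x8. In CBC, a change in C_i garbles P_i and flips the same bit in P_{i+1}. Decrypting the received ciphertext:
P0: D(K, 0x8) = 0x0; 0x0 ⊕ 0x7 = 0x7.
P1: D(K, 0xB) = 0x5; 0x5 ⊕ 0x8 = 0xD.
P2: D(K, 0x5) = 0xF; 0xF ⊕ 0xB = 0x4.
P3: D(K, 0x6) = 0xE; 0xE ⊕ 0x5 = 0xB.
Blocks that differ from the original plaintext: P0, P1.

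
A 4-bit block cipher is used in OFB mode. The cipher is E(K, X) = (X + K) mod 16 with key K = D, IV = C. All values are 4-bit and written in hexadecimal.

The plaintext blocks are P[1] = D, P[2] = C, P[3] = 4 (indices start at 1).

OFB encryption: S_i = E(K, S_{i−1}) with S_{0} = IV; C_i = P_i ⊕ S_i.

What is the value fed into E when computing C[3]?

6

C[1]: S = E(K, C) = 9; D ⊕ 9 = 4.
C[2]: S = E(K, 9) = 6; C ⊕ 6 = A.
C[3]: S = E(K, 6) = 3; 4 ⊕ 3 = 7.
So the input to E for block [3] is 6.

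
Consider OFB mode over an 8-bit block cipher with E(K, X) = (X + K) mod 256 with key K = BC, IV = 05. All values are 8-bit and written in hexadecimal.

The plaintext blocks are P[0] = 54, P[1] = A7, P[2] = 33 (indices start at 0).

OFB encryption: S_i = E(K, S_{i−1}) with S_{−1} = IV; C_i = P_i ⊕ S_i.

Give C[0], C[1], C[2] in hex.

C[0]: S = E(K, 05) = C1; 54 ⊕ C1 = 95.
C[1]: S = E(K, C1) = 7D; A7 ⊕ 7D = DA.
C[2]: S = E(K, 7D) = 39; 33 ⊕ 39 = 0A.

C[0] = 95, C[1] = DA, C[2] = 0A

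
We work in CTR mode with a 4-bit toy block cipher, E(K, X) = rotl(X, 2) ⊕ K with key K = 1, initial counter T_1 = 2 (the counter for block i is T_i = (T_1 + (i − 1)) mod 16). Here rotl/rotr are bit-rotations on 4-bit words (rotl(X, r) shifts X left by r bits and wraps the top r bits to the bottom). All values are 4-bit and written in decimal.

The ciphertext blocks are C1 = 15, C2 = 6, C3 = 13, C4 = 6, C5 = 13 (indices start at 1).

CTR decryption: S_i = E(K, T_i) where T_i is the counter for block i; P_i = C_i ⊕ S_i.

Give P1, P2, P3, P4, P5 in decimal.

P1 = 6, P2 = 11, P3 = 13, P4 = 2, P5 = 5

P1: T = 2, S = E(K, T) = 9; 15 ⊕ 9 = 6.
P2: T = 3, S = E(K, T) = 13; 6 ⊕ 13 = 11.
P3: T = 4, S = E(K, T) = 0; 13 ⊕ 0 = 13.
P4: T = 5, S = E(K, T) = 4; 6 ⊕ 4 = 2.
P5: T = 6, S = E(K, T) = 8; 13 ⊕ 8 = 5.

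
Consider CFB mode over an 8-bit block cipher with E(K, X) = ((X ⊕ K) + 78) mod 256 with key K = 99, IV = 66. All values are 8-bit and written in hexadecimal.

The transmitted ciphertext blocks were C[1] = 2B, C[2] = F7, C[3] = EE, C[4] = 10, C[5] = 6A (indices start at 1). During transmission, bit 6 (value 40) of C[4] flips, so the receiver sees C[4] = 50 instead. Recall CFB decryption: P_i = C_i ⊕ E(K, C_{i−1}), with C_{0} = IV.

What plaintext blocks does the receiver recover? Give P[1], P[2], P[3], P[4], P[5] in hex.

P[1] = 5C, P[2] = DD, P[3] = 08, P[4] = BF, P[5] = 2B

Only C[4] changed, to 50. In CFB, a change in C_i flips the same bit in P_i and garbles P_{i+1}. Decrypting the received ciphertext:
P[1]: E(K, 66) = 77; 2B ⊕ 77 = 5C.
P[2]: E(K, 2B) = 2A; F7 ⊕ 2A = DD.
P[3]: E(K, F7) = E6; EE ⊕ E6 = 08.
P[4]: E(K, EE) = EF; 50 ⊕ EF = BF.
P[5]: E(K, 50) = 41; 6A ⊕ 41 = 2B.
Blocks that differ from the original plaintext: P[4], P[5].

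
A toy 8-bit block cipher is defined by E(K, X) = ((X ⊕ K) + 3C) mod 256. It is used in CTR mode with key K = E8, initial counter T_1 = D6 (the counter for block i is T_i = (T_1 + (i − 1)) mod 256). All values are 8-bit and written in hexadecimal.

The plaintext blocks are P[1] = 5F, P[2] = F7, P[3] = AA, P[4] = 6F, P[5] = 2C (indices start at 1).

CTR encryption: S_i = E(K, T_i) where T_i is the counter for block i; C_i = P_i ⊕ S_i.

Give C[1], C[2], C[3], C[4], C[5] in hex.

C[1]: T = D6, S = E(K, T) = 7A; 5F ⊕ 7A = 25.
C[2]: T = D7, S = E(K, T) = 7B; F7 ⊕ 7B = 8C.
C[3]: T = D8, S = E(K, T) = 6C; AA ⊕ 6C = C6.
C[4]: T = D9, S = E(K, T) = 6D; 6F ⊕ 6D = 02.
C[5]: T = DA, S = E(K, T) = 6E; 2C ⊕ 6E = 42.

C[1] = 25, C[2] = 8C, C[3] = C6, C[4] = 02, C[5] = 42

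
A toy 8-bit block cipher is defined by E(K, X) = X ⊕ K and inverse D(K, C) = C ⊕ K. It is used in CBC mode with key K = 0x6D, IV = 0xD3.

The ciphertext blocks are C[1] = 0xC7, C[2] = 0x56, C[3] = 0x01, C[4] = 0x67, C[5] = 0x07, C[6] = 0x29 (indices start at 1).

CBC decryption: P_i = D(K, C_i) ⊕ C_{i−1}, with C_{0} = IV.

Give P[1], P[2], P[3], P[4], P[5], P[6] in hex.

P[1] = 0x79, P[2] = 0xFC, P[3] = 0x3A, P[4] = 0x0B, P[5] = 0x0D, P[6] = 0x43

P[1]: D(K, 0xC7) = 0xAA; 0xAA ⊕ 0xD3 = 0x79.
P[2]: D(K, 0x56) = 0x3B; 0x3B ⊕ 0xC7 = 0xFC.
P[3]: D(K, 0x01) = 0x6C; 0x6C ⊕ 0x56 = 0x3A.
P[4]: D(K, 0x67) = 0x0A; 0x0A ⊕ 0x01 = 0x0B.
P[5]: D(K, 0x07) = 0x6A; 0x6A ⊕ 0x67 = 0x0D.
P[6]: D(K, 0x29) = 0x44; 0x44 ⊕ 0x07 = 0x43.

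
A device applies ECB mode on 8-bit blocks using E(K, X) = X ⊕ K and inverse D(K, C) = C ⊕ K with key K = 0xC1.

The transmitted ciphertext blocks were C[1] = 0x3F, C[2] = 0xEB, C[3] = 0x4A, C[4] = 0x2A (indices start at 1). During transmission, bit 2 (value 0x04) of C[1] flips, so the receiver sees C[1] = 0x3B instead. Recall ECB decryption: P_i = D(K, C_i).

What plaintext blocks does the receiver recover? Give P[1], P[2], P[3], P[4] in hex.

Only C[1] changed, to 0x3B. In ECB, a change in C_i affects only P_i. Decrypting the received ciphertext:
P[1]: D(K, 0x3B) = 0xFA.
P[2]: D(K, 0xEB) = 0x2A.
P[3]: D(K, 0x4A) = 0x8B.
P[4]: D(K, 0x2A) = 0xEB.
Blocks that differ from the original plaintext: P[1].

P[1] = 0xFA, P[2] = 0x2A, P[3] = 0x8B, P[4] = 0xEB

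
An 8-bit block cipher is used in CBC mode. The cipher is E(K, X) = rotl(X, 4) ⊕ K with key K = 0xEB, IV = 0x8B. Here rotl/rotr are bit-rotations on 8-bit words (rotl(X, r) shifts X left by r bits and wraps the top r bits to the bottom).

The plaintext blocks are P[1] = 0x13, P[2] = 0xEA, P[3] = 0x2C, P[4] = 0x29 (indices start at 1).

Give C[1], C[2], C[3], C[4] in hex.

C[1] = 0x62, C[2] = 0x63, C[3] = 0x1F, C[4] = 0x88

CBC encryption: C_i = E(K, P_i ⊕ C_{i−1}), with C_{0} = IV.
C[1]: P[1] ⊕ 0x8B = 0x98; E(K, 0x98) = 0x62.
C[2]: P[2] ⊕ 0x62 = 0x88; E(K, 0x88) = 0x63.
C[3]: P[3] ⊕ 0x63 = 0x4F; E(K, 0x4F) = 0x1F.
C[4]: P[4] ⊕ 0x1F = 0x36; E(K, 0x36) = 0x88.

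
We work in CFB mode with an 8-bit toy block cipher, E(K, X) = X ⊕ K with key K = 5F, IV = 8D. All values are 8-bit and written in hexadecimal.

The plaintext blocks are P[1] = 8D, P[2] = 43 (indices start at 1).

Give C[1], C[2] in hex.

C[1] = 5F, C[2] = 43

CFB encryption: C_i = P_i ⊕ E(K, C_{i−1}), with C_{0} = IV.
C[1]: E(K, 8D) = D2; 8D ⊕ D2 = 5F.
C[2]: E(K, 5F) = 00; 43 ⊕ 00 = 43.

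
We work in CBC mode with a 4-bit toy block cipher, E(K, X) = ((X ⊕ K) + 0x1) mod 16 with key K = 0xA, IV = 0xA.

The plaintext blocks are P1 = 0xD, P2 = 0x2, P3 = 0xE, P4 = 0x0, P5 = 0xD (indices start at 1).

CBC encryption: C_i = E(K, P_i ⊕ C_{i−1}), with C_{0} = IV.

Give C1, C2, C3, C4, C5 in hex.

C1 = 0xE, C2 = 0x7, C3 = 0x4, C4 = 0xF, C5 = 0x9

C1: P1 ⊕ 0xA = 0x7; E(K, 0x7) = 0xE.
C2: P2 ⊕ 0xE = 0xC; E(K, 0xC) = 0x7.
C3: P3 ⊕ 0x7 = 0x9; E(K, 0x9) = 0x4.
C4: P4 ⊕ 0x4 = 0x4; E(K, 0x4) = 0xF.
C5: P5 ⊕ 0xF = 0x2; E(K, 0x2) = 0x9.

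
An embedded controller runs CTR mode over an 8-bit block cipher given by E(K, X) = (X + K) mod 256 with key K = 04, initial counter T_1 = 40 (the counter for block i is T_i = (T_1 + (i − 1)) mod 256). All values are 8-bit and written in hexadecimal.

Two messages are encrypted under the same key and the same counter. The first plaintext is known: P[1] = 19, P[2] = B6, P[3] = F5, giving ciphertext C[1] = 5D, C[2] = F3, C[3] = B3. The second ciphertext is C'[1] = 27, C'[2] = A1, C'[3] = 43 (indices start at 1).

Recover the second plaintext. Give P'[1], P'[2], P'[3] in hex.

In CTR with a reused counter, both messages share the same keystream S_i, so C_i ⊕ C'_i = P_i ⊕ P'_i and thus P'_i = P_i ⊕ C_i ⊕ C'_i.
P'[1]: 19 ⊕ 5D ⊕ 27 = 63.
P'[2]: B6 ⊕ F3 ⊕ A1 = E4.
P'[3]: F5 ⊕ B3 ⊕ 43 = 05.

P'[1] = 63, P'[2] = E4, P'[3] = 05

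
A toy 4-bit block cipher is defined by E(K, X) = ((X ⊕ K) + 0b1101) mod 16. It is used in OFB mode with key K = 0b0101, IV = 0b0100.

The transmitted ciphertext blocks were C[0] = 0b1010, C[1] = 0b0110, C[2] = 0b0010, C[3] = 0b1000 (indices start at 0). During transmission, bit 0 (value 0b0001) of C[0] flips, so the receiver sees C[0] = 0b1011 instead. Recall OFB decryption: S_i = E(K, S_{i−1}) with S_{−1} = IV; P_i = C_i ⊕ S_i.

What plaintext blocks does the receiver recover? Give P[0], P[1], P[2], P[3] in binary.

P[0] = 0b0101, P[1] = 0b1110, P[2] = 0b1000, P[3] = 0b0100

Only C[0] changed, to 0b1011. In OFB, a change in C_i flips the same bit in P_i only; the keystream is unaffected. Decrypting the received ciphertext:
P[0]: S = E(K, 0b0100) = 0b1110; 0b1011 ⊕ 0b1110 = 0b0101.
P[1]: S = E(K, 0b1110) = 0b1000; 0b0110 ⊕ 0b1000 = 0b1110.
P[2]: S = E(K, 0b1000) = 0b1010; 0b0010 ⊕ 0b1010 = 0b1000.
P[3]: S = E(K, 0b1010) = 0b1100; 0b1000 ⊕ 0b1100 = 0b0100.
Blocks that differ from the original plaintext: P[0].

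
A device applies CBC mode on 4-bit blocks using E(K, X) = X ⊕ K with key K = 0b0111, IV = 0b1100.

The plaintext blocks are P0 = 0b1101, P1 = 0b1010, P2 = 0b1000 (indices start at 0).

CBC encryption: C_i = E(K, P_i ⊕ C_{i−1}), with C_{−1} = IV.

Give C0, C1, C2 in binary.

C0: P0 ⊕ 0b1100 = 0b0001; E(K, 0b0001) = 0b0110.
C1: P1 ⊕ 0b0110 = 0b1100; E(K, 0b1100) = 0b1011.
C2: P2 ⊕ 0b1011 = 0b0011; E(K, 0b0011) = 0b0100.

C0 = 0b0110, C1 = 0b1011, C2 = 0b0100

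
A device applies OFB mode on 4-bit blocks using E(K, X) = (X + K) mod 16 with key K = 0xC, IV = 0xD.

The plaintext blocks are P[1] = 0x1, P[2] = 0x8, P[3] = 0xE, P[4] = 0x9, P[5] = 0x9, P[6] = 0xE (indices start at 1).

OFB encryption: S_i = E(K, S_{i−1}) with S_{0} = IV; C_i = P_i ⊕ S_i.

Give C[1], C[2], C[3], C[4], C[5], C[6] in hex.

C[1] = 0x8, C[2] = 0xD, C[3] = 0xF, C[4] = 0x4, C[5] = 0x0, C[6] = 0xB

C[1]: S = E(K, 0xD) = 0x9; 0x1 ⊕ 0x9 = 0x8.
C[2]: S = E(K, 0x9) = 0x5; 0x8 ⊕ 0x5 = 0xD.
C[3]: S = E(K, 0x5) = 0x1; 0xE ⊕ 0x1 = 0xF.
C[4]: S = E(K, 0x1) = 0xD; 0x9 ⊕ 0xD = 0x4.
C[5]: S = E(K, 0xD) = 0x9; 0x9 ⊕ 0x9 = 0x0.
C[6]: S = E(K, 0x9) = 0x5; 0xE ⊕ 0x5 = 0xB.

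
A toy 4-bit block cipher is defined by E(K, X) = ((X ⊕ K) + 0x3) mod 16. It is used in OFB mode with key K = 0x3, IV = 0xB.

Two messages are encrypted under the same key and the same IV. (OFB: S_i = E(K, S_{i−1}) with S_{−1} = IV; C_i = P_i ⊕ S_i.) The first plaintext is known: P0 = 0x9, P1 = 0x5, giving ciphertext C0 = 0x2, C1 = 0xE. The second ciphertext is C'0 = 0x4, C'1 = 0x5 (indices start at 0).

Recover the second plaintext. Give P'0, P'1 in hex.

In OFB with a reused IV, both messages share the same keystream S_i, so C_i ⊕ C'_i = P_i ⊕ P'_i and thus P'_i = P_i ⊕ C_i ⊕ C'_i.
P'0: 0x9 ⊕ 0x2 ⊕ 0x4 = 0xF.
P'1: 0x5 ⊕ 0xE ⊕ 0x5 = 0xE.

P'0 = 0xF, P'1 = 0xE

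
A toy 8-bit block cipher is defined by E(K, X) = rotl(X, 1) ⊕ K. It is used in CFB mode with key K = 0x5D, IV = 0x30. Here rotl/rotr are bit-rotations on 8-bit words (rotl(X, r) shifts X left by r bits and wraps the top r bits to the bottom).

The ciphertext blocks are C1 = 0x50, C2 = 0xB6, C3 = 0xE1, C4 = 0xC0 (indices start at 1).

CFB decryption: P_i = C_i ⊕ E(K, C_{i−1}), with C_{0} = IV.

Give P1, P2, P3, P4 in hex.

P1: E(K, 0x30) = 0x3D; 0x50 ⊕ 0x3D = 0x6D.
P2: E(K, 0x50) = 0xFD; 0xB6 ⊕ 0xFD = 0x4B.
P3: E(K, 0xB6) = 0x30; 0xE1 ⊕ 0x30 = 0xD1.
P4: E(K, 0xE1) = 0x9E; 0xC0 ⊕ 0x9E = 0x5E.

P1 = 0x6D, P2 = 0x4B, P3 = 0xD1, P4 = 0x5E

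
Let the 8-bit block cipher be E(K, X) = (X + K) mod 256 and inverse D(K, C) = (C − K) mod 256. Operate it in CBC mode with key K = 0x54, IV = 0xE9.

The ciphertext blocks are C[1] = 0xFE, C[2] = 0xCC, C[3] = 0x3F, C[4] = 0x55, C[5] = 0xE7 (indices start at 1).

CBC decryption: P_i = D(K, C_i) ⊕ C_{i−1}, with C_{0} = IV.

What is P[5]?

P[5]: D(K, 0xE7) = 0x93; 0x93 ⊕ 0x55 = 0xC6.

P[5] = 0xC6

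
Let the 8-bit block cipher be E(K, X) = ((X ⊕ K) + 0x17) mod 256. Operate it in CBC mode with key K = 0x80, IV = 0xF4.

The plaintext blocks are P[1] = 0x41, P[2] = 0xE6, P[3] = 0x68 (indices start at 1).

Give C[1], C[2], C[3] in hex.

C[1] = 0x4C, C[2] = 0x41, C[3] = 0xC0

CBC encryption: C_i = E(K, P_i ⊕ C_{i−1}), with C_{0} = IV.
C[1]: P[1] ⊕ 0xF4 = 0xB5; E(K, 0xB5) = 0x4C.
C[2]: P[2] ⊕ 0x4C = 0xAA; E(K, 0xAA) = 0x41.
C[3]: P[3] ⊕ 0x41 = 0x29; E(K, 0x29) = 0xC0.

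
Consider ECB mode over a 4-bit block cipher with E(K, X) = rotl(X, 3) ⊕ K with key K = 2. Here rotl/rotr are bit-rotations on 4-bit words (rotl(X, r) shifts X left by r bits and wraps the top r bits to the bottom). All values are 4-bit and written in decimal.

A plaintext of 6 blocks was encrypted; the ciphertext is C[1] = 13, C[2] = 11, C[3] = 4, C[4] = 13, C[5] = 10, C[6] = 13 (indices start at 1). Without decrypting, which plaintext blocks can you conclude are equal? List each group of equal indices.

ECB encrypts each block independently with the same key, so equal ciphertext blocks imply equal plaintext blocks.
C[1] = C[4] = C[6] = 13, so P[1] = P[4] = P[6].

P[1] = P[4] = P[6]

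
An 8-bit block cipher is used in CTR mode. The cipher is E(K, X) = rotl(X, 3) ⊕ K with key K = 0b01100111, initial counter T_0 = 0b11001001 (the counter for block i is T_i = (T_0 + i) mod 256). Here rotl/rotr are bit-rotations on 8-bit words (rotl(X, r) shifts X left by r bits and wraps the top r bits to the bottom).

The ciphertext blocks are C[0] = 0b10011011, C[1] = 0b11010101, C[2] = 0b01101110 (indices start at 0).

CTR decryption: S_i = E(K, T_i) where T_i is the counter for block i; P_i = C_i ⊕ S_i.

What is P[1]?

P[1]: T = 0b11001010, S = E(K, T) = 0b00110001; 0b11010101 ⊕ 0b00110001 = 0b11100100.

P[1] = 0b11100100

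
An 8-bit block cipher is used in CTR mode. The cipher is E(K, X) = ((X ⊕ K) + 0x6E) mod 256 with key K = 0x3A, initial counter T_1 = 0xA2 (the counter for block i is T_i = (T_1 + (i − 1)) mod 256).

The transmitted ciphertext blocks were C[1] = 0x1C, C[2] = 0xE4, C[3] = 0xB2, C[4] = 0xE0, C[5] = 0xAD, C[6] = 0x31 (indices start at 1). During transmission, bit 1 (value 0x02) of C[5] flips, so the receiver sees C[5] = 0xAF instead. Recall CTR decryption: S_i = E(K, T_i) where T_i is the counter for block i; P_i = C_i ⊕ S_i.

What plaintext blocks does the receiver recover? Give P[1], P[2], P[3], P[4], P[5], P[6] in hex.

P[1] = 0x1A, P[2] = 0xE3, P[3] = 0xBE, P[4] = 0xED, P[5] = 0xA5, P[6] = 0x3A

Only C[5] changed, to 0xAF. In CTR, a change in C_i flips the same bit in P_i only; the keystream is unaffected. Decrypting the received ciphertext:
P[1]: T = 0xA2, S = E(K, T) = 0x06; 0x1C ⊕ 0x06 = 0x1A.
P[2]: T = 0xA3, S = E(K, T) = 0x07; 0xE4 ⊕ 0x07 = 0xE3.
P[3]: T = 0xA4, S = E(K, T) = 0x0C; 0xB2 ⊕ 0x0C = 0xBE.
P[4]: T = 0xA5, S = E(K, T) = 0x0D; 0xE0 ⊕ 0x0D = 0xED.
P[5]: T = 0xA6, S = E(K, T) = 0x0A; 0xAF ⊕ 0x0A = 0xA5.
P[6]: T = 0xA7, S = E(K, T) = 0x0B; 0x31 ⊕ 0x0B = 0x3A.
Blocks that differ from the original plaintext: P[5].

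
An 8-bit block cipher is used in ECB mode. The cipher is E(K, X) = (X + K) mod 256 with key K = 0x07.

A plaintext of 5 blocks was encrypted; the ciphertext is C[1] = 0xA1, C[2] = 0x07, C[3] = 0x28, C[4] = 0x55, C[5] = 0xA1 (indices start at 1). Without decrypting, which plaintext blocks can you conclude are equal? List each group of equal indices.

P[1] = P[5]

ECB encrypts each block independently with the same key, so equal ciphertext blocks imply equal plaintext blocks.
C[1] = C[5] = 0xA1, so P[1] = P[5].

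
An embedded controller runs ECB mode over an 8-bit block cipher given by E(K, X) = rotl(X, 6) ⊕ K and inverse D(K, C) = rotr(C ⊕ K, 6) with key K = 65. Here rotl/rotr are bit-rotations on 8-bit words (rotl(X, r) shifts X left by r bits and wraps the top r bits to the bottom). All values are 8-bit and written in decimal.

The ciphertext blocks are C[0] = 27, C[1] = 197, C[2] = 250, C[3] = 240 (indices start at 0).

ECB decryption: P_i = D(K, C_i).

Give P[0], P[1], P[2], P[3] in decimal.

P[0]: D(K, 27) = 105.
P[1]: D(K, 197) = 18.
P[2]: D(K, 250) = 238.
P[3]: D(K, 240) = 198.

P[0] = 105, P[1] = 18, P[2] = 238, P[3] = 198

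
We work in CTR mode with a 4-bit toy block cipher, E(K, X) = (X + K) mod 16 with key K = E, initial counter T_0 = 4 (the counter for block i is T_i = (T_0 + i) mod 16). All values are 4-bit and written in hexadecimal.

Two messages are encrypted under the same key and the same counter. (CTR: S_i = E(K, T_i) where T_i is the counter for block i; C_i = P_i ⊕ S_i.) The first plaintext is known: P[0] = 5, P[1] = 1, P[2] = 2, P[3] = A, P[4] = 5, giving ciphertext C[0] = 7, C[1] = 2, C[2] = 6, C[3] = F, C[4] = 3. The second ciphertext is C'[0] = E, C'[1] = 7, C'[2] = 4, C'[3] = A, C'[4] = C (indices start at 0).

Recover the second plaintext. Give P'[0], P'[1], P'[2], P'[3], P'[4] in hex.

In CTR with a reused counter, both messages share the same keystream S_i, so C_i ⊕ C'_i = P_i ⊕ P'_i and thus P'_i = P_i ⊕ C_i ⊕ C'_i.
P'[0]: 5 ⊕ 7 ⊕ E = C.
P'[1]: 1 ⊕ 2 ⊕ 7 = 4.
P'[2]: 2 ⊕ 6 ⊕ 4 = 0.
P'[3]: A ⊕ F ⊕ A = F.
P'[4]: 5 ⊕ 3 ⊕ C = A.

P'[0] = C, P'[1] = 4, P'[2] = 0, P'[3] = F, P'[4] = A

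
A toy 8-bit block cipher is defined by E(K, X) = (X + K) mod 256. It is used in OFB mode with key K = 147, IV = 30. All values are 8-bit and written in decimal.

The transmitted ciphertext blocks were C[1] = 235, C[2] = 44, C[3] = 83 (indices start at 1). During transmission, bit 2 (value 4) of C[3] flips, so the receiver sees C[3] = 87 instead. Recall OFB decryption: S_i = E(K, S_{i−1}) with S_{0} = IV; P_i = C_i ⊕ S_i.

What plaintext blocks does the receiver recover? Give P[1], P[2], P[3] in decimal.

P[1] = 90, P[2] = 104, P[3] = 128

Only C[3] changed, to 87. In OFB, a change in C_i flips the same bit in P_i only; the keystream is unaffected. Decrypting the received ciphertext:
P[1]: S = E(K, 30) = 177; 235 ⊕ 177 = 90.
P[2]: S = E(K, 177) = 68; 44 ⊕ 68 = 104.
P[3]: S = E(K, 68) = 215; 87 ⊕ 215 = 128.
Blocks that differ from the original plaintext: P[3].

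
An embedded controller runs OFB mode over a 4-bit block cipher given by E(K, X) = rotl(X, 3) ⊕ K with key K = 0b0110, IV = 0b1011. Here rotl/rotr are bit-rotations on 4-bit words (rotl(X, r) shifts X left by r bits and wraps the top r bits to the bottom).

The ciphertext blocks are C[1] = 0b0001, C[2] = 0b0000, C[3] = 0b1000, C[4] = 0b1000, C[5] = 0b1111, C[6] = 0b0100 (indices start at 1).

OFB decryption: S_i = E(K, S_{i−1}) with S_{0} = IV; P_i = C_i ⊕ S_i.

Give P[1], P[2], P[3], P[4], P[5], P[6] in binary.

P[1]: S = E(K, 0b1011) = 0b1011; 0b0001 ⊕ 0b1011 = 0b1010.
P[2]: S = E(K, 0b1011) = 0b1011; 0b0000 ⊕ 0b1011 = 0b1011.
P[3]: S = E(K, 0b1011) = 0b1011; 0b1000 ⊕ 0b1011 = 0b0011.
P[4]: S = E(K, 0b1011) = 0b1011; 0b1000 ⊕ 0b1011 = 0b0011.
P[5]: S = E(K, 0b1011) = 0b1011; 0b1111 ⊕ 0b1011 = 0b0100.
P[6]: S = E(K, 0b1011) = 0b1011; 0b0100 ⊕ 0b1011 = 0b1111.

P[1] = 0b1010, P[2] = 0b1011, P[3] = 0b0011, P[4] = 0b0011, P[5] = 0b0100, P[6] = 0b1111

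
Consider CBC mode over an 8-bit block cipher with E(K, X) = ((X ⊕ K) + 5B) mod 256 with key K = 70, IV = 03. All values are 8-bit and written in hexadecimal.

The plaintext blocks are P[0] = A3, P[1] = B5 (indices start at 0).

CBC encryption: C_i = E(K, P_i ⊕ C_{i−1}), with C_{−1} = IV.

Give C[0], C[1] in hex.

C[0] = 2B, C[1] = 49

C[0]: P[0] ⊕ 03 = A0; E(K, A0) = 2B.
C[1]: P[1] ⊕ 2B = 9E; E(K, 9E) = 49.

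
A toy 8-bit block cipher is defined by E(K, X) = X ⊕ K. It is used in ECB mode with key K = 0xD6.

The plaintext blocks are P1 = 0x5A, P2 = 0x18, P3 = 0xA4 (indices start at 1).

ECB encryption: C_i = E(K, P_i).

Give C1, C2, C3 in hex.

C1: E(K, 0x5A) = 0x8C.
C2: E(K, 0x18) = 0xCE.
C3: E(K, 0xA4) = 0x72.

C1 = 0x8C, C2 = 0xCE, C3 = 0x72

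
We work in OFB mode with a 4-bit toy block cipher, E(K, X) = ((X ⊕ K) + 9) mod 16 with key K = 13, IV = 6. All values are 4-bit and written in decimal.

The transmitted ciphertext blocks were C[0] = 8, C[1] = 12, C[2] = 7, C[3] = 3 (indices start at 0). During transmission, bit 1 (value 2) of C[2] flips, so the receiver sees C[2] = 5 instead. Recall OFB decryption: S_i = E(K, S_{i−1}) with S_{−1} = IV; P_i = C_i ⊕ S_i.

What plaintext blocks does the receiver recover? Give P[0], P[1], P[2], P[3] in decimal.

P[0] = 12, P[1] = 14, P[2] = 13, P[3] = 13

Only C[2] changed, to 5. In OFB, a change in C_i flips the same bit in P_i only; the keystream is unaffected. Decrypting the received ciphertext:
P[0]: S = E(K, 6) = 4; 8 ⊕ 4 = 12.
P[1]: S = E(K, 4) = 2; 12 ⊕ 2 = 14.
P[2]: S = E(K, 2) = 8; 5 ⊕ 8 = 13.
P[3]: S = E(K, 8) = 14; 3 ⊕ 14 = 13.
Blocks that differ from the original plaintext: P[2].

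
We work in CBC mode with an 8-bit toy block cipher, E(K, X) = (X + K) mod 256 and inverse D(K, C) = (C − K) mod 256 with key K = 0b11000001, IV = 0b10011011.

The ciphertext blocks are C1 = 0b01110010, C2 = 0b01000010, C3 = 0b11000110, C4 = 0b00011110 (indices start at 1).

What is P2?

P2 = 0b11110011

CBC decryption: P_i = D(K, C_i) ⊕ C_{i−1}, with C_{0} = IV.
P2: D(K, 0b01000010) = 0b10000001; 0b10000001 ⊕ 0b01110010 = 0b11110011.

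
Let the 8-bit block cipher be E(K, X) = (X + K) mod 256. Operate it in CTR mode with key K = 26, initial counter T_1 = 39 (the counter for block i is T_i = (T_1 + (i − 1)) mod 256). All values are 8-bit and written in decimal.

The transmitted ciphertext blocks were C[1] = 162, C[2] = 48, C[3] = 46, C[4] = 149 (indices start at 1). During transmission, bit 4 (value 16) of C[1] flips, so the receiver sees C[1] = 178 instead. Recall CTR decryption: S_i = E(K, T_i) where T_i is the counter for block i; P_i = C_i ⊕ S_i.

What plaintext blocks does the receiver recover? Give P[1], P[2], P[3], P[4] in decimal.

Only C[1] changed, to 178. In CTR, a change in C_i flips the same bit in P_i only; the keystream is unaffected. Decrypting the received ciphertext:
P[1]: T = 39, S = E(K, T) = 65; 178 ⊕ 65 = 243.
P[2]: T = 40, S = E(K, T) = 66; 48 ⊕ 66 = 114.
P[3]: T = 41, S = E(K, T) = 67; 46 ⊕ 67 = 109.
P[4]: T = 42, S = E(K, T) = 68; 149 ⊕ 68 = 209.
Blocks that differ from the original plaintext: P[1].

P[1] = 243, P[2] = 114, P[3] = 109, P[4] = 209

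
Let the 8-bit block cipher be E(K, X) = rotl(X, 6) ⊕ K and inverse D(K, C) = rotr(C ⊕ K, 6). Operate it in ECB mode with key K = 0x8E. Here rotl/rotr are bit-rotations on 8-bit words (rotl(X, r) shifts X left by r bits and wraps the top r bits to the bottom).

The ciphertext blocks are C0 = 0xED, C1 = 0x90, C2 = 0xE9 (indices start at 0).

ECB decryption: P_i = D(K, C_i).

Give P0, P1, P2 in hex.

P0: D(K, 0xED) = 0x8D.
P1: D(K, 0x90) = 0x78.
P2: D(K, 0xE9) = 0x9D.

P0 = 0x8D, P1 = 0x78, P2 = 0x9D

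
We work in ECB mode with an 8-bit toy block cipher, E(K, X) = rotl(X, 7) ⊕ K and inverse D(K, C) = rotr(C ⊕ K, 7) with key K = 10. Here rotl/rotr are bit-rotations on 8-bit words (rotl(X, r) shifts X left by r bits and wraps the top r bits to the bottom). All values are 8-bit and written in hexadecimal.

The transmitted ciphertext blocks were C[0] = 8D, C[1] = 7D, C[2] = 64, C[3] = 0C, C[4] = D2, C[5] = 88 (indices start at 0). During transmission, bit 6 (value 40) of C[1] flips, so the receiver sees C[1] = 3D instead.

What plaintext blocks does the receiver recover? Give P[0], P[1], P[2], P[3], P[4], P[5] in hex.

ECB decryption: P_i = D(K, C_i).
Only C[1] changed, to 3D. In ECB, a change in C_i affects only P_i. Decrypting the received ciphertext:
P[0]: D(K, 8D) = 3B.
P[1]: D(K, 3D) = 5A.
P[2]: D(K, 64) = E8.
P[3]: D(K, 0C) = 38.
P[4]: D(K, D2) = 85.
P[5]: D(K, 88) = 31.
Blocks that differ from the original plaintext: P[1].

P[0] = 3B, P[1] = 5A, P[2] = E8, P[3] = 38, P[4] = 85, P[5] = 31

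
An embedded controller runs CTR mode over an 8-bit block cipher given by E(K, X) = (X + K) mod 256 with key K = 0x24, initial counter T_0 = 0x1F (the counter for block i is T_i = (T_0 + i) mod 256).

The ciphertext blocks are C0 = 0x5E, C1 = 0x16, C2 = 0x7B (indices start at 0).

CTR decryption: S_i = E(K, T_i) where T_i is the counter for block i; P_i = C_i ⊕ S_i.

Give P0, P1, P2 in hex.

P0 = 0x1D, P1 = 0x52, P2 = 0x3E

P0: T = 0x1F, S = E(K, T) = 0x43; 0x5E ⊕ 0x43 = 0x1D.
P1: T = 0x20, S = E(K, T) = 0x44; 0x16 ⊕ 0x44 = 0x52.
P2: T = 0x21, S = E(K, T) = 0x45; 0x7B ⊕ 0x45 = 0x3E.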